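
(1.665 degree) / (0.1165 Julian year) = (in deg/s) 1 degree = 0.017453293 rad, so 1.665 degree = 1.665 * 0.017453293 = 0.029059732 rad. 1 Julian year = 31557600 s, so 0.1165 Julian year = 0.1165 * 31557600 = 3676460.4 s. Combine: 0.029059732 rad / 3676460.4 s = 7.904269e-09 rad/s. 1 deg/s = 0.017453293 rad/s, so 7.904269e-09 rad/s = 7.904269e-09 / 0.017453293 = 4.5288126e-07 deg/s ≈ 4.529e-07 deg/s (4 s.f.). Final answer: 4.529e-07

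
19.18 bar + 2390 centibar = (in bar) 43.08. Check: 1 bar = 100000 Pa, so 19.18 bar = 19.18 * 100000 = 1918000 Pa. 1 centibar = 1000 Pa, so 2390 centibar = 2390 * 1000 = 2390000 Pa. Sum: 1918000 + 2390000 = 4308000 Pa. 1 bar = 100000 Pa, so 4308000 Pa = 4308000 / 100000 = 43.08 bar.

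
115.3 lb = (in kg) 52.3. Check: 1 lb = 0.45359237 kg, so 115.3 lb = 115.3 * 0.45359237 = 52.2992 kg. Result: 52.2992 kg ≈ 52.3 kg (4 s.f.).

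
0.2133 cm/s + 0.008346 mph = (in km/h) 0.02111. Check: 1 cm/s = 0.01 m/s, so 0.2133 cm/s = 0.2133 * 0.01 = 0.002133 m/s. 1 mph = 0.44704 m/s, so 0.008346 mph = 0.008346 * 0.44704 = 0.0037309958 m/s. Sum: 0.002133 + 0.0037309958 = 0.0058639958 m/s. 1 km/h = 0.27777778 m/s, so 0.0058639958 m/s = 0.0058639958 / 0.27777778 = 0.021110385 km/h ≈ 0.02111 km/h (4 s.f.).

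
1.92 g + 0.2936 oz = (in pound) 0.02258. Check: 1 g = 0.001 kg, so 1.92 g = 1.92 * 0.001 = 0.00192 kg. 1 oz = 0.028349523 kg, so 0.2936 oz = 0.2936 * 0.028349523 = 0.00832342 kg. Sum: 0.00192 + 0.00832342 = 0.01024342 kg. 1 pound = 0.45359237 kg, so 0.01024342 kg = 0.01024342 / 0.45359237 = 0.022582875 pound ≈ 0.02258 pound (4 s.f.).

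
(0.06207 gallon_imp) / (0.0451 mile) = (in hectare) 1 gallon_imp = 0.00454609 m^3, so 0.06207 gallon_imp = 0.06207 * 0.00454609 = 0.00028217581 m^3. 1 mile = 1609.344 m, so 0.0451 mile = 0.0451 * 1609.344 = 72.581414 m. Combine: 0.00028217581 m^3 / 72.581414 m = 3.8877143e-06 m^2. 1 hectare = 10000 m^2, so 3.8877143e-06 m^2 = 3.8877143e-06 / 10000 = 3.8877143e-10 hectare ≈ 3.888e-10 hectare (4 s.f.). Final answer: 3.888e-10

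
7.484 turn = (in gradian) 2994. Check: 1 turn = 6.2831853 rad, so 7.484 turn = 7.484 * 6.2831853 = 47.023359 rad. 1 gradian = 0.015707963 rad, so 47.023359 rad = 47.023359 / 0.015707963 = 2993.6 gradian ≈ 2994 gradian (4 s.f.).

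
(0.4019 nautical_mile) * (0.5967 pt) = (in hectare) 1 nautical_mile = 1852 m, so 0.4019 nautical_mile = 0.4019 * 1852 = 744.3188 m. 1 pt = 0.00035277778 m, so 0.5967 pt = 0.5967 * 0.00035277778 = 0.0002105025 m. Combine: 744.3188 m * 0.0002105025 m = 0.15668097 m^2. 1 hectare = 10000 m^2, so 0.15668097 m^2 = 0.15668097 / 10000 = 1.5668097e-05 hectare ≈ 1.567e-05 hectare (4 s.f.). Final answer: 1.567e-05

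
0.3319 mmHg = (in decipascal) 442.5. Check: 1 mmHg = 133.32237 Pa, so 0.3319 mmHg = 0.3319 * 133.32237 = 44.249694 Pa. 1 decipascal = 0.1 Pa, so 44.249694 Pa = 44.249694 / 0.1 = 442.49694 decipascal ≈ 442.5 decipascal (4 s.f.).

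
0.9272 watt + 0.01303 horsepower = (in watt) 10.64. Check: 0.9272 watt = 0.9272 W. 1 horsepower = 745.69987 W, so 0.01303 horsepower = 0.01303 * 745.69987 = 9.7164693 W. Sum: 0.9272 + 9.7164693 = 10.643669 W. 10.643669 W = 10.643669 watt ≈ 10.64 watt (4 s.f.).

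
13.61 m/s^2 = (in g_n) 1 g_n = 9.80665 m/s^2, so 13.61 m/s^2 = 13.61 / 9.80665 = 1.3878338 g_n ≈ 1.388 g_n (4 s.f.). Final answer: 1.388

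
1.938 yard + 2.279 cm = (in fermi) 1.795e+15. Check: 1 yard = 0.9144 m, so 1.938 yard = 1.938 * 0.9144 = 1.7721072 m. 1 cm = 0.01 m, so 2.279 cm = 2.279 * 0.01 = 0.02279 m. Sum: 1.7721072 + 0.02279 = 1.7948972 m. 1 fermi = 1e-15 m, so 1.7948972 m = 1.7948972 / 1e-15 = 1.7948972e+15 fermi ≈ 1.795e+15 fermi (4 s.f.).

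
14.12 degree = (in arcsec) 1 degree = 0.017453293 rad, so 14.12 degree = 14.12 * 0.017453293 = 0.24644049 rad. 1 arcsec = 4.8481368e-06 rad, so 0.24644049 rad = 0.24644049 / 4.8481368e-06 = 50832 arcsec ≈ 5.083e+04 arcsec (4 s.f.). Final answer: 5.083e+04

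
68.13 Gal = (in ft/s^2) 2.235. Check: 1 Gal = 0.01 m/s^2, so 68.13 Gal = 68.13 * 0.01 = 0.6813 m/s^2. 1 ft/s^2 = 0.3048 m/s^2, so 0.6813 m/s^2 = 0.6813 / 0.3048 = 2.2352362 ft/s^2 ≈ 2.235 ft/s^2 (4 s.f.).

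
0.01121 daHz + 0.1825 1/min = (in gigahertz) 1 daHz = 10 Hz, so 0.01121 daHz = 0.01121 * 10 = 0.1121 Hz. 1 1/min = 0.016666667 Hz, so 0.1825 1/min = 0.1825 * 0.016666667 = 0.0030416667 Hz. Sum: 0.1121 + 0.0030416667 = 0.11514167 Hz. 1 gigahertz = 1e+09 Hz, so 0.11514167 Hz = 0.11514167 / 1e+09 = 1.1514167e-10 gigahertz ≈ 1.151e-10 gigahertz (4 s.f.). Final answer: 1.151e-10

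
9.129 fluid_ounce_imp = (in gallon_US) 0.06852. Check: 1 fluid_ounce_imp = 2.8413063e-05 m^3, so 9.129 fluid_ounce_imp = 9.129 * 2.8413063e-05 = 0.00025938285 m^3. 1 gallon_US = 0.0037854118 m^3, so 0.00025938285 m^3 = 0.00025938285 / 0.0037854118 = 0.068521699 gallon_US ≈ 0.06852 gallon_US (4 s.f.).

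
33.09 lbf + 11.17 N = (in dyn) 1 lbf = 4.4482216 N, so 33.09 lbf = 33.09 * 4.4482216 = 147.19165 N. 11.17 N is already in N. Sum: 147.19165 + 11.17 = 158.36165 N. 1 dyn = 1e-05 N, so 158.36165 N = 158.36165 / 1e-05 = 15836165 dyn ≈ 1.584e+07 dyn (4 s.f.). Final answer: 1.584e+07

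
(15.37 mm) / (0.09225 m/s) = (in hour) 4.628e-05. Check: 1 mm = 0.001 m, so 15.37 mm = 15.37 * 0.001 = 0.01537 m. 0.09225 m/s is already in m/s. Combine: 0.01537 m / 0.09225 m/s = 0.16661247 s. 1 hour = 3600 s, so 0.16661247 s = 0.16661247 / 3600 = 4.6281241e-05 hour ≈ 4.628e-05 hour (4 s.f.).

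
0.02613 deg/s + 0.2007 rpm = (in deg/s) 1.23. Check: 1 deg/s = 0.017453293 rad/s, so 0.02613 deg/s = 0.02613 * 0.017453293 = 0.00045605453 rad/s. 1 rpm = 0.10471976 rad/s, so 0.2007 rpm = 0.2007 * 0.10471976 = 0.021017255 rad/s. Sum: 0.00045605453 + 0.021017255 = 0.021473309 rad/s. 1 deg/s = 0.017453293 rad/s, so 0.021473309 rad/s = 0.021473309 / 0.017453293 = 1.23033 deg/s ≈ 1.23 deg/s (4 s.f.).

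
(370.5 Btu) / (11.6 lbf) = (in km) 7.576. Check: 1 Btu = 1055.0559 J, so 370.5 Btu = 370.5 * 1055.0559 = 390898.19 J. 1 lbf = 4.4482216 N, so 11.6 lbf = 11.6 * 4.4482216 = 51.599371 N. Combine: 390898.19 J / 51.599371 N = 7575.6388 m. 1 km = 1000 m, so 7575.6388 m = 7575.6388 / 1000 = 7.5756388 km ≈ 7.576 km (4 s.f.).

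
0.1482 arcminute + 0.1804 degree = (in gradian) 0.2032. Check: 1 arcminute = 0.00029088821 rad, so 0.1482 arcminute = 0.1482 * 0.00029088821 = 4.3109633e-05 rad. 1 degree = 0.017453293 rad, so 0.1804 degree = 0.1804 * 0.017453293 = 0.003148574 rad. Sum: 4.3109633e-05 + 0.003148574 = 0.0031916836 rad. 1 gradian = 0.015707963 rad, so 0.0031916836 rad = 0.0031916836 / 0.015707963 = 0.20318889 gradian ≈ 0.2032 gradian (4 s.f.).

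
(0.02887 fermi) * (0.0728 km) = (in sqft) 2.262e-14. Check: 1 fermi = 1e-15 m, so 0.02887 fermi = 0.02887 * 1e-15 = 2.887e-17 m. 1 km = 1000 m, so 0.0728 km = 0.0728 * 1000 = 72.8 m. Combine: 2.887e-17 m * 72.8 m = 2.101736e-15 m^2. 1 sqft = 0.09290304 m^2, so 2.101736e-15 m^2 = 2.101736e-15 / 0.09290304 = 2.2622898e-14 sqft ≈ 2.262e-14 sqft (4 s.f.).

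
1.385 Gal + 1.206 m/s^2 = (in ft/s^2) 4.002. Check: 1 Gal = 0.01 m/s^2, so 1.385 Gal = 1.385 * 0.01 = 0.01385 m/s^2. 1.206 m/s^2 is already in m/s^2. Sum: 0.01385 + 1.206 = 1.21985 m/s^2. 1 ft/s^2 = 0.3048 m/s^2, so 1.21985 m/s^2 = 1.21985 / 0.3048 = 4.0021325 ft/s^2 ≈ 4.002 ft/s^2 (4 s.f.).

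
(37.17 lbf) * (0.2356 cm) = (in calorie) 0.0931. Check: 1 lbf = 4.4482216 N, so 37.17 lbf = 37.17 * 4.4482216 = 165.3404 N. 1 cm = 0.01 m, so 0.2356 cm = 0.2356 * 0.01 = 0.002356 m. Combine: 165.3404 N * 0.002356 m = 0.38954198 J. 1 calorie = 4.184 J, so 0.38954198 J = 0.38954198 / 4.184 = 0.093102767 calorie ≈ 0.0931 calorie (4 s.f.).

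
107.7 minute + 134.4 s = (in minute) 109.9. Check: 1 minute = 60 s, so 107.7 minute = 107.7 * 60 = 6462 s. 134.4 s is already in s. Sum: 6462 + 134.4 = 6596.4 s. 1 minute = 60 s, so 6596.4 s = 6596.4 / 60 = 109.94 minute ≈ 109.9 minute (4 s.f.).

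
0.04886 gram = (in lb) 0.0001077. Check: 1 gram = 0.001 kg, so 0.04886 gram = 0.04886 * 0.001 = 4.886e-05 kg. 1 lb = 0.45359237 kg, so 4.886e-05 kg = 4.886e-05 / 0.45359237 = 0.00010771786 lb ≈ 0.0001077 lb (4 s.f.).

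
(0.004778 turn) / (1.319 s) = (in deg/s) 1 turn = 6.2831853 rad, so 0.004778 turn = 0.004778 * 6.2831853 = 0.030021059 rad. 1.319 s is already in s. Combine: 0.030021059 rad / 1.319 s = 0.02276047 rad/s. 1 deg/s = 0.017453293 rad/s, so 0.02276047 rad/s = 0.02276047 / 0.017453293 = 1.3040788 deg/s ≈ 1.304 deg/s (4 s.f.). Final answer: 1.304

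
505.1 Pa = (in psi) 1 psi = 6894.7573 Pa, so 505.1 Pa = 505.1 / 6894.7573 = 0.073258561 psi ≈ 0.07326 psi (4 s.f.). Final answer: 0.07326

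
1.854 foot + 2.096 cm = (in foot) 1 foot = 0.3048 m, so 1.854 foot = 1.854 * 0.3048 = 0.5650992 m. 1 cm = 0.01 m, so 2.096 cm = 2.096 * 0.01 = 0.02096 m. Sum: 0.5650992 + 0.02096 = 0.5860592 m. 1 foot = 0.3048 m, so 0.5860592 m = 0.5860592 / 0.3048 = 1.9227664 foot ≈ 1.923 foot (4 s.f.). Final answer: 1.923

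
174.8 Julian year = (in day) 6.385e+04. Check: 1 Julian year = 31557600 s, so 174.8 Julian year = 174.8 * 31557600 = 5.5162685e+09 s. 1 day = 86400 s, so 5.5162685e+09 s = 5.5162685e+09 / 86400 = 63845.7 day ≈ 6.385e+04 day (4 s.f.).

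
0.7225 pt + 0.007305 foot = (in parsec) 1 pt = 0.00035277778 m, so 0.7225 pt = 0.7225 * 0.00035277778 = 0.00025488194 m. 1 foot = 0.3048 m, so 0.007305 foot = 0.007305 * 0.3048 = 0.002226564 m. Sum: 0.00025488194 + 0.002226564 = 0.0024814459 m. 1 parsec = 3.0856776e+16 m, so 0.0024814459 m = 0.0024814459 / 3.0856776e+16 = 8.0418186e-20 parsec ≈ 8.042e-20 parsec (4 s.f.). Final answer: 8.042e-20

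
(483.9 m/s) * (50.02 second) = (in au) 1.618e-07. Check: 483.9 m/s is already in m/s. 50.02 second = 50.02 s. Combine: 483.9 m/s * 50.02 s = 24204.678 m. 1 au = 1.4959787e+11 m, so 24204.678 m = 24204.678 / 1.4959787e+11 = 1.6179828e-07 au ≈ 1.618e-07 au (4 s.f.).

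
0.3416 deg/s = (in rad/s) 0.005962. Check: 1 deg/s = 0.017453293 rad/s, so 0.3416 deg/s = 0.3416 * 0.017453293 = 0.0059620447 rad/s. Result: 0.0059620447 rad/s ≈ 0.005962 rad/s (4 s.f.).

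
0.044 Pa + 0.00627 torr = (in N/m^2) 0.8799. Check: 0.044 Pa is already in Pa. 1 torr = 133.32237 Pa, so 0.00627 torr = 0.00627 * 133.32237 = 0.83593125 Pa. Sum: 0.044 + 0.83593125 = 0.87993125 Pa. 0.87993125 Pa = 0.87993125 N/m^2 ≈ 0.8799 N/m^2 (4 s.f.).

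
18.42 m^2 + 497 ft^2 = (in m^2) 18.42 m^2 is already in m^2. 1 ft^2 = 0.09290304 m^2, so 497 ft^2 = 497 * 0.09290304 = 46.172811 m^2. Sum: 18.42 + 46.172811 = 64.592811 m^2. Result: 64.592811 m^2 ≈ 64.59 m^2 (4 s.f.). Final answer: 64.59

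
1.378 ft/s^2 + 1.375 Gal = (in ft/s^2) 1.423. Check: 1 ft/s^2 = 0.3048 m/s^2, so 1.378 ft/s^2 = 1.378 * 0.3048 = 0.4200144 m/s^2. 1 Gal = 0.01 m/s^2, so 1.375 Gal = 1.375 * 0.01 = 0.01375 m/s^2. Sum: 0.4200144 + 0.01375 = 0.4337644 m/s^2. 1 ft/s^2 = 0.3048 m/s^2, so 0.4337644 m/s^2 = 0.4337644 / 0.3048 = 1.4231115 ft/s^2 ≈ 1.423 ft/s^2 (4 s.f.).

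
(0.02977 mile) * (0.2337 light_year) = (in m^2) 1 mile = 1609.344 m, so 0.02977 mile = 0.02977 * 1609.344 = 47.910171 m. 1 light_year = 9.4607305e+15 m, so 0.2337 light_year = 0.2337 * 9.4607305e+15 = 2.2109727e+15 m. Combine: 47.910171 m * 2.2109727e+15 m = 1.0592808e+17 m^2. Result: 1.0592808e+17 m^2 ≈ 1.059e+17 m^2 (4 s.f.). Final answer: 1.059e+17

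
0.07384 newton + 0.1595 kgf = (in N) 0.07384 newton = 0.07384 N. 1 kgf = 9.80665 N, so 0.1595 kgf = 0.1595 * 9.80665 = 1.5641607 N. Sum: 0.07384 + 1.5641607 = 1.6380007 N. Result: 1.6380007 N ≈ 1.638 N (4 s.f.). Final answer: 1.638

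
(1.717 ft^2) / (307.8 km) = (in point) 1 ft^2 = 0.09290304 m^2, so 1.717 ft^2 = 1.717 * 0.09290304 = 0.15951452 m^2. 1 km = 1000 m, so 307.8 km = 307.8 * 1000 = 307800 m. Combine: 0.15951452 m^2 / 307800 m = 5.182408e-07 m. 1 point = 0.00035277778 m, so 5.182408e-07 m = 5.182408e-07 / 0.00035277778 = 0.0014690291 point ≈ 0.001469 point (4 s.f.). Final answer: 0.001469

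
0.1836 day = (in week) 0.02623. Check: 1 day = 86400 s, so 0.1836 day = 0.1836 * 86400 = 15863.04 s. 1 week = 604800 s, so 15863.04 s = 15863.04 / 604800 = 0.026228571 week ≈ 0.02623 week (4 s.f.).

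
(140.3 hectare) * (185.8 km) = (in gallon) 1 hectare = 10000 m^2, so 140.3 hectare = 140.3 * 10000 = 1403000 m^2. 1 km = 1000 m, so 185.8 km = 185.8 * 1000 = 185800 m. Combine: 1403000 m^2 * 185800 m = 2.606774e+11 m^3. 1 gallon = 0.0037854118 m^3, so 2.606774e+11 m^3 = 2.606774e+11 / 0.0037854118 = 6.8863684e+13 gallon ≈ 6.886e+13 gallon (4 s.f.). Final answer: 6.886e+13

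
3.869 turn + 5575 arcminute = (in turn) 1 turn = 6.2831853 rad, so 3.869 turn = 3.869 * 6.2831853 = 24.309644 rad. 1 arcminute = 0.00029088821 rad, so 5575 arcminute = 5575 * 0.00029088821 = 1.6217018 rad. Sum: 24.309644 + 1.6217018 = 25.931346 rad. 1 turn = 6.2831853 rad, so 25.931346 rad = 25.931346 / 6.2831853 = 4.1271019 turn ≈ 4.127 turn (4 s.f.). Final answer: 4.127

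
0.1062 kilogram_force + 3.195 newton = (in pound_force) 0.9524. Check: 1 kilogram_force = 9.80665 N, so 0.1062 kilogram_force = 0.1062 * 9.80665 = 1.0414662 N. 3.195 newton = 3.195 N. Sum: 1.0414662 + 3.195 = 4.2364662 N. 1 pound_force = 4.4482216 N, so 4.2364662 N = 4.2364662 / 4.4482216 = 0.9523955 pound_force ≈ 0.9524 pound_force (4 s.f.).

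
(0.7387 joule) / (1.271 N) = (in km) 0.7387 joule = 0.7387 J. 1.271 N is already in N. Combine: 0.7387 J / 1.271 N = 0.58119591 m. 1 km = 1000 m, so 0.58119591 m = 0.58119591 / 1000 = 0.00058119591 km ≈ 0.0005812 km (4 s.f.). Final answer: 0.0005812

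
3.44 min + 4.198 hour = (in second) 1.532e+04. Check: 1 min = 60 s, so 3.44 min = 3.44 * 60 = 206.4 s. 1 hour = 3600 s, so 4.198 hour = 4.198 * 3600 = 15112.8 s. Sum: 206.4 + 15112.8 = 15319.2 s. 15319.2 s = 15319.2 second ≈ 1.532e+04 second (4 s.f.).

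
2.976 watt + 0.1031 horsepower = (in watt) 2.976 watt = 2.976 W. 1 horsepower = 745.69987 W, so 0.1031 horsepower = 0.1031 * 745.69987 = 76.881657 W. Sum: 2.976 + 76.881657 = 79.857657 W. 79.857657 W = 79.857657 watt ≈ 79.86 watt (4 s.f.). Final answer: 79.86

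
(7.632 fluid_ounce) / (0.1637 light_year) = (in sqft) 1 fluid_ounce = 2.957353e-05 m^3, so 7.632 fluid_ounce = 7.632 * 2.957353e-05 = 0.00022570518 m^3. 1 light_year = 9.4607305e+15 m, so 0.1637 light_year = 0.1637 * 9.4607305e+15 = 1.5487216e+15 m. Combine: 0.00022570518 m^3 / 1.5487216e+15 m = 1.4573645e-19 m^2. 1 sqft = 0.09290304 m^2, so 1.4573645e-19 m^2 = 1.4573645e-19 / 0.09290304 = 1.568694e-18 sqft ≈ 1.569e-18 sqft (4 s.f.). Final answer: 1.569e-18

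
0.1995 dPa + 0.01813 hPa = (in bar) 1.833e-05. Check: 1 dPa = 0.1 Pa, so 0.1995 dPa = 0.1995 * 0.1 = 0.01995 Pa. 1 hPa = 100 Pa, so 0.01813 hPa = 0.01813 * 100 = 1.813 Pa. Sum: 0.01995 + 1.813 = 1.83295 Pa. 1 bar = 100000 Pa, so 1.83295 Pa = 1.83295 / 100000 = 1.83295e-05 bar ≈ 1.833e-05 bar (4 s.f.).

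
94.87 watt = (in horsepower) 94.87 watt = 94.87 W. 1 horsepower = 745.69987 W, so 94.87 W = 94.87 / 745.69987 = 0.12722277 horsepower ≈ 0.1272 horsepower (4 s.f.). Final answer: 0.1272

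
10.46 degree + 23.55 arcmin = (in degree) 10.85. Check: 1 degree = 0.017453293 rad, so 10.46 degree = 10.46 * 0.017453293 = 0.18256144 rad. 1 arcmin = 0.00029088821 rad, so 23.55 arcmin = 23.55 * 0.00029088821 = 0.0068504173 rad. Sum: 0.18256144 + 0.0068504173 = 0.18941186 rad. 1 degree = 0.017453293 rad, so 0.18941186 rad = 0.18941186 / 0.017453293 = 10.8525 degree ≈ 10.85 degree (4 s.f.).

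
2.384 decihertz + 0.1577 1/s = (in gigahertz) 3.961e-10. Check: 1 decihertz = 0.1 Hz, so 2.384 decihertz = 2.384 * 0.1 = 0.2384 Hz. 0.1577 1/s = 0.1577 Hz. Sum: 0.2384 + 0.1577 = 0.3961 Hz. 1 gigahertz = 1e+09 Hz, so 0.3961 Hz = 0.3961 / 1e+09 = 3.961e-10 gigahertz.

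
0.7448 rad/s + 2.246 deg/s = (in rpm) 0.7448 rad/s is already in rad/s. 1 deg/s = 0.017453293 rad/s, so 2.246 deg/s = 2.246 * 0.017453293 = 0.039200095 rad/s. Sum: 0.7448 + 0.039200095 = 0.78400009 rad/s. 1 rpm = 0.10471976 rad/s, so 0.78400009 rad/s = 0.78400009 / 0.10471976 = 7.4866494 rpm ≈ 7.487 rpm (4 s.f.). Final answer: 7.487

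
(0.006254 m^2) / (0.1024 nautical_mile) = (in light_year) 3.486e-21. Check: 0.006254 m^2 is already in m^2. 1 nautical_mile = 1852 m, so 0.1024 nautical_mile = 0.1024 * 1852 = 189.6448 m. Combine: 0.006254 m^2 / 189.6448 m = 3.297744e-05 m. 1 light_year = 9.4607305e+15 m, so 3.297744e-05 m = 3.297744e-05 / 9.4607305e+15 = 3.4857182e-21 light_year ≈ 3.486e-21 light_year (4 s.f.).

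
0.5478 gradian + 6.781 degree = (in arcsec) 1 gradian = 0.015707963 rad, so 0.5478 gradian = 0.5478 * 0.015707963 = 0.0086048223 rad. 1 degree = 0.017453293 rad, so 6.781 degree = 6.781 * 0.017453293 = 0.11835078 rad. Sum: 0.0086048223 + 0.11835078 = 0.1269556 rad. 1 arcsec = 4.8481368e-06 rad, so 0.1269556 rad = 0.1269556 / 4.8481368e-06 = 26186.472 arcsec ≈ 2.619e+04 arcsec (4 s.f.). Final answer: 2.619e+04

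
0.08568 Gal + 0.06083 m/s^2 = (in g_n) 1 Gal = 0.01 m/s^2, so 0.08568 Gal = 0.08568 * 0.01 = 0.0008568 m/s^2. 0.06083 m/s^2 is already in m/s^2. Sum: 0.0008568 + 0.06083 = 0.0616868 m/s^2. 1 g_n = 9.80665 m/s^2, so 0.0616868 m/s^2 = 0.0616868 / 9.80665 = 0.006290303 g_n ≈ 0.00629 g_n (4 s.f.). Final answer: 0.00629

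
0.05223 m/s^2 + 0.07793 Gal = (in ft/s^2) 0.05223 m/s^2 is already in m/s^2. 1 Gal = 0.01 m/s^2, so 0.07793 Gal = 0.07793 * 0.01 = 0.0007793 m/s^2. Sum: 0.05223 + 0.0007793 = 0.0530093 m/s^2. 1 ft/s^2 = 0.3048 m/s^2, so 0.0530093 m/s^2 = 0.0530093 / 0.3048 = 0.17391503 ft/s^2 ≈ 0.1739 ft/s^2 (4 s.f.). Final answer: 0.1739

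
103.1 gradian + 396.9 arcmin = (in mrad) 1735. Check: 1 gradian = 0.015707963 rad, so 103.1 gradian = 103.1 * 0.015707963 = 1.619491 rad. 1 arcmin = 0.00029088821 rad, so 396.9 arcmin = 396.9 * 0.00029088821 = 0.11545353 rad. Sum: 1.619491 + 0.11545353 = 1.7349445 rad. 1 mrad = 0.001 rad, so 1.7349445 rad = 1.7349445 / 0.001 = 1734.9445 mrad ≈ 1735 mrad (4 s.f.).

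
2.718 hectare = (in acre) 6.716. Check: 1 hectare = 10000 m^2, so 2.718 hectare = 2.718 * 10000 = 27180 m^2. 1 acre = 4046.8564 m^2, so 27180 m^2 = 27180 / 4046.8564 = 6.7163243 acre ≈ 6.716 acre (4 s.f.).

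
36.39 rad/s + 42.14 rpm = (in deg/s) 2338. Check: 36.39 rad/s is already in rad/s. 1 rpm = 0.10471976 rad/s, so 42.14 rpm = 42.14 * 0.10471976 = 4.4128905 rad/s. Sum: 36.39 + 4.4128905 = 40.80289 rad/s. 1 deg/s = 0.017453293 rad/s, so 40.80289 rad/s = 40.80289 / 0.017453293 = 2337.8334 deg/s ≈ 2338 deg/s (4 s.f.).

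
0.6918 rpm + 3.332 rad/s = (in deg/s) 195.1. Check: 1 rpm = 0.10471976 rad/s, so 0.6918 rpm = 0.6918 * 0.10471976 = 0.072445127 rad/s. 3.332 rad/s is already in rad/s. Sum: 0.072445127 + 3.332 = 3.4044451 rad/s. 1 deg/s = 0.017453293 rad/s, so 3.4044451 rad/s = 3.4044451 / 0.017453293 = 195.06034 deg/s ≈ 195.1 deg/s (4 s.f.).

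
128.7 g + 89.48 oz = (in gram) 1 g = 0.001 kg, so 128.7 g = 128.7 * 0.001 = 0.1287 kg. 1 oz = 0.028349523 kg, so 89.48 oz = 89.48 * 0.028349523 = 2.5367153 kg. Sum: 0.1287 + 2.5367153 = 2.6654153 kg. 1 gram = 0.001 kg, so 2.6654153 kg = 2.6654153 / 0.001 = 2665.4153 gram ≈ 2665 gram (4 s.f.). Final answer: 2665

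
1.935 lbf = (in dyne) 8.607e+05. Check: 1 lbf = 4.4482216 N, so 1.935 lbf = 1.935 * 4.4482216 = 8.6073088 N. 1 dyne = 1e-05 N, so 8.6073088 N = 8.6073088 / 1e-05 = 860730.88 dyne ≈ 8.607e+05 dyne (4 s.f.).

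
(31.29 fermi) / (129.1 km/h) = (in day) 1.01e-20. Check: 1 fermi = 1e-15 m, so 31.29 fermi = 31.29 * 1e-15 = 3.129e-14 m. 1 km/h = 0.27777778 m/s, so 129.1 km/h = 129.1 * 0.27777778 = 35.861111 m/s. Combine: 3.129e-14 m / 35.861111 m/s = 8.7253292e-16 s. 1 day = 86400 s, so 8.7253292e-16 s = 8.7253292e-16 / 86400 = 1.0098761e-20 day ≈ 1.01e-20 day (4 s.f.).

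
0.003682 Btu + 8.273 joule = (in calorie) 2.906. Check: 1 Btu = 1055.0559 J, so 0.003682 Btu = 0.003682 * 1055.0559 = 3.8847156 J. 8.273 joule = 8.273 J. Sum: 3.8847156 + 8.273 = 12.157716 J. 1 calorie = 4.184 J, so 12.157716 J = 12.157716 / 4.184 = 2.9057638 calorie ≈ 2.906 calorie (4 s.f.).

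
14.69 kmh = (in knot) 1 kmh = 0.27777778 m/s, so 14.69 kmh = 14.69 * 0.27777778 = 4.0805556 m/s. 1 knot = 0.51444444 m/s, so 4.0805556 m/s = 4.0805556 / 0.51444444 = 7.9319654 knot ≈ 7.932 knot (4 s.f.). Final answer: 7.932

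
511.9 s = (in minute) 8.532. Check: 1 minute = 60 s, so 511.9 s = 511.9 / 60 = 8.5316667 minute ≈ 8.532 minute (4 s.f.).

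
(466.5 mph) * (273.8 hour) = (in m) 1 mph = 0.44704 m/s, so 466.5 mph = 466.5 * 0.44704 = 208.54416 m/s. 1 hour = 3600 s, so 273.8 hour = 273.8 * 3600 = 985680 s. Combine: 208.54416 m/s * 985680 s = 2.0555781e+08 m. Result: 2.0555781e+08 m ≈ 2.056e+08 m (4 s.f.). Final answer: 2.056e+08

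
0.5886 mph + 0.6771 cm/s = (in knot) 1 mph = 0.44704 m/s, so 0.5886 mph = 0.5886 * 0.44704 = 0.26312774 m/s. 1 cm/s = 0.01 m/s, so 0.6771 cm/s = 0.6771 * 0.01 = 0.006771 m/s. Sum: 0.26312774 + 0.006771 = 0.26989874 m/s. 1 knot = 0.51444444 m/s, so 0.26989874 m/s = 0.26989874 / 0.51444444 = 0.52464119 knot ≈ 0.5246 knot (4 s.f.). Final answer: 0.5246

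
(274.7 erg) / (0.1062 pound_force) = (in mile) 1 erg = 1e-07 J, so 274.7 erg = 274.7 * 1e-07 = 2.747e-05 J. 1 pound_force = 4.4482216 N, so 0.1062 pound_force = 0.1062 * 4.4482216 = 0.47240114 N. Combine: 2.747e-05 J / 0.47240114 N = 5.8149733e-05 m. 1 mile = 1609.344 m, so 5.8149733e-05 m = 5.8149733e-05 / 1609.344 = 3.6132569e-08 mile ≈ 3.613e-08 mile (4 s.f.). Final answer: 3.613e-08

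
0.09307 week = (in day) 0.6515. Check: 1 week = 604800 s, so 0.09307 week = 0.09307 * 604800 = 56288.736 s. 1 day = 86400 s, so 56288.736 s = 56288.736 / 86400 = 0.65149 day ≈ 0.6515 day (4 s.f.).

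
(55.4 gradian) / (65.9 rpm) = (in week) 1 gradian = 0.015707963 rad, so 55.4 gradian = 55.4 * 0.015707963 = 0.87022117 rad. 1 rpm = 0.10471976 rad/s, so 65.9 rpm = 65.9 * 0.10471976 = 6.9010319 rad/s. Combine: 0.87022117 rad / 6.9010319 rad/s = 0.12610015 s. 1 week = 604800 s, so 0.12610015 s = 0.12610015 / 604800 = 2.0849893e-07 week ≈ 2.085e-07 week (4 s.f.). Final answer: 2.085e-07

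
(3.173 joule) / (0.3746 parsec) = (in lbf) 6.171e-17. Check: 3.173 joule = 3.173 J. 1 parsec = 3.0856776e+16 m, so 0.3746 parsec = 0.3746 * 3.0856776e+16 = 1.1558948e+16 m. Combine: 3.173 J / 1.1558948e+16 m = 2.7450594e-16 N. 1 lbf = 4.4482216 N, so 2.7450594e-16 N = 2.7450594e-16 / 4.4482216 = 6.1711391e-17 lbf ≈ 6.171e-17 lbf (4 s.f.).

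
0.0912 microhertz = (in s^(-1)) 1 microhertz = 1e-06 Hz, so 0.0912 microhertz = 0.0912 * 1e-06 = 9.12e-08 Hz. 9.12e-08 Hz = 9.12e-08 s^(-1). Final answer: 9.12e-08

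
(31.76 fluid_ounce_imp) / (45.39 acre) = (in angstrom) 1 fluid_ounce_imp = 2.8413063e-05 m^3, so 31.76 fluid_ounce_imp = 31.76 * 2.8413063e-05 = 0.00090239887 m^3. 1 acre = 4046.8564 m^2, so 45.39 acre = 45.39 * 4046.8564 = 183686.81 m^2. Combine: 0.00090239887 m^3 / 183686.81 m^2 = 4.9127036e-09 m. 1 angstrom = 1e-10 m, so 4.9127036e-09 m = 4.9127036e-09 / 1e-10 = 49.127036 angstrom ≈ 49.13 angstrom (4 s.f.). Final answer: 49.13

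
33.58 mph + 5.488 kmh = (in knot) 1 mph = 0.44704 m/s, so 33.58 mph = 33.58 * 0.44704 = 15.011603 m/s. 1 kmh = 0.27777778 m/s, so 5.488 kmh = 5.488 * 0.27777778 = 1.5244444 m/s. Sum: 15.011603 + 1.5244444 = 16.536048 m/s. 1 knot = 0.51444444 m/s, so 16.536048 m/s = 16.536048 / 0.51444444 = 32.143505 knot ≈ 32.14 knot (4 s.f.). Final answer: 32.14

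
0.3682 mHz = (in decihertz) 1 mHz = 0.001 Hz, so 0.3682 mHz = 0.3682 * 0.001 = 0.0003682 Hz. 1 decihertz = 0.1 Hz, so 0.0003682 Hz = 0.0003682 / 0.1 = 0.003682 decihertz. Final answer: 0.003682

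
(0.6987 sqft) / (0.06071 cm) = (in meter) 1 sqft = 0.09290304 m^2, so 0.6987 sqft = 0.6987 * 0.09290304 = 0.064911354 m^2. 1 cm = 0.01 m, so 0.06071 cm = 0.06071 * 0.01 = 0.0006071 m. Combine: 0.064911354 m^2 / 0.0006071 m = 106.92037 m. 106.92037 m = 106.92037 meter ≈ 106.9 meter (4 s.f.). Final answer: 106.9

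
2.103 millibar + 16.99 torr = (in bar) 1 millibar = 100 Pa, so 2.103 millibar = 2.103 * 100 = 210.3 Pa. 1 torr = 133.32237 Pa, so 16.99 torr = 16.99 * 133.32237 = 2265.147 Pa. Sum: 210.3 + 2265.147 = 2475.447 Pa. 1 bar = 100000 Pa, so 2475.447 Pa = 2475.447 / 100000 = 0.02475447 bar ≈ 0.02475 bar (4 s.f.). Final answer: 0.02475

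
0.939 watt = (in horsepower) 0.001259. Check: 0.939 watt = 0.939 W. 1 horsepower = 745.69987 W, so 0.939 W = 0.939 / 745.69987 = 0.0012592197 horsepower ≈ 0.001259 horsepower (4 s.f.).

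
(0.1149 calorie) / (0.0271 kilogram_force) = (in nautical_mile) 1 calorie = 4.184 J, so 0.1149 calorie = 0.1149 * 4.184 = 0.4807416 J. 1 kilogram_force = 9.80665 N, so 0.0271 kilogram_force = 0.0271 * 9.80665 = 0.26576021 N. Combine: 0.4807416 J / 0.26576021 N = 1.8089299 m. 1 nautical_mile = 1852 m, so 1.8089299 m = 1.8089299 / 1852 = 0.00097674401 nautical_mile ≈ 0.0009767 nautical_mile (4 s.f.). Final answer: 0.0009767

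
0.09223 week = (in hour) 15.49. Check: 1 week = 604800 s, so 0.09223 week = 0.09223 * 604800 = 55780.704 s. 1 hour = 3600 s, so 55780.704 s = 55780.704 / 3600 = 15.49464 hour ≈ 15.49 hour (4 s.f.).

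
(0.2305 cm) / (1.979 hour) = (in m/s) 1 cm = 0.01 m, so 0.2305 cm = 0.2305 * 0.01 = 0.002305 m. 1 hour = 3600 s, so 1.979 hour = 1.979 * 3600 = 7124.4 s. Combine: 0.002305 m / 7124.4 s = 3.2353602e-07 m/s. Result: 3.2353602e-07 m/s ≈ 3.235e-07 m/s (4 s.f.). Final answer: 3.235e-07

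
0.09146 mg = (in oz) 1 mg = 1e-06 kg, so 0.09146 mg = 0.09146 * 1e-06 = 9.146e-08 kg. 1 oz = 0.028349523 kg, so 9.146e-08 kg = 9.146e-08 / 0.028349523 = 3.2261566e-06 oz ≈ 3.226e-06 oz (4 s.f.). Final answer: 3.226e-06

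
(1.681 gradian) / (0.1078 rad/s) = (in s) 0.2449. Check: 1 gradian = 0.015707963 rad, so 1.681 gradian = 1.681 * 0.015707963 = 0.026405086 rad. 0.1078 rad/s is already in rad/s. Combine: 0.026405086 rad / 0.1078 rad/s = 0.24494514 s. Result: 0.24494514 s ≈ 0.2449 s (4 s.f.).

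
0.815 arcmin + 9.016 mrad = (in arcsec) 1909. Check: 1 arcmin = 0.00029088821 rad, so 0.815 arcmin = 0.815 * 0.00029088821 = 0.00023707389 rad. 1 mrad = 0.001 rad, so 9.016 mrad = 9.016 * 0.001 = 0.009016 rad. Sum: 0.00023707389 + 0.009016 = 0.0092530739 rad. 1 arcsec = 4.8481368e-06 rad, so 0.0092530739 rad = 0.0092530739 / 4.8481368e-06 = 1908.5835 arcsec ≈ 1909 arcsec (4 s.f.).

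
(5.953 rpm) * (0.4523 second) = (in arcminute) 1 rpm = 0.10471976 rad/s, so 5.953 rpm = 5.953 * 0.10471976 = 0.6233967 rad/s. 0.4523 second = 0.4523 s. Combine: 0.6233967 rad/s * 0.4523 s = 0.28196233 rad. 1 arcminute = 0.00029088821 rad, so 0.28196233 rad = 0.28196233 / 0.00029088821 = 969.31508 arcminute ≈ 969.3 arcminute (4 s.f.). Final answer: 969.3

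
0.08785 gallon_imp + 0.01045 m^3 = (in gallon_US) 2.866. Check: 1 gallon_imp = 0.00454609 m^3, so 0.08785 gallon_imp = 0.08785 * 0.00454609 = 0.00039937401 m^3. 0.01045 m^3 is already in m^3. Sum: 0.00039937401 + 0.01045 = 0.010849374 m^3. 1 gallon_US = 0.0037854118 m^3, so 0.010849374 m^3 = 0.010849374 / 0.0037854118 = 2.8661014 gallon_US ≈ 2.866 gallon_US (4 s.f.).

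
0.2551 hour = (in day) 1 hour = 3600 s, so 0.2551 hour = 0.2551 * 3600 = 918.36 s. 1 day = 86400 s, so 918.36 s = 918.36 / 86400 = 0.010629167 day ≈ 0.01063 day (4 s.f.). Final answer: 0.01063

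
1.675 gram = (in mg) 1675. Check: 1 gram = 0.001 kg, so 1.675 gram = 1.675 * 0.001 = 0.001675 kg. 1 mg = 1e-06 kg, so 0.001675 kg = 0.001675 / 1e-06 = 1675 mg.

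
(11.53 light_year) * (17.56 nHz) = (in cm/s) 1.915e+11. Check: 1 light_year = 9.4607305e+15 m, so 11.53 light_year = 11.53 * 9.4607305e+15 = 1.0908222e+17 m. 1 nHz = 1e-09 Hz, so 17.56 nHz = 17.56 * 1e-09 = 1.756e-08 Hz. Combine: 1.0908222e+17 m * 1.756e-08 Hz = 1.9154838e+09 m/s. 1 cm/s = 0.01 m/s, so 1.9154838e+09 m/s = 1.9154838e+09 / 0.01 = 1.9154838e+11 cm/s ≈ 1.915e+11 cm/s (4 s.f.).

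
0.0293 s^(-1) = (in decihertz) 0.293. Check: 0.0293 s^(-1) = 0.0293 Hz. 1 decihertz = 0.1 Hz, so 0.0293 Hz = 0.0293 / 0.1 = 0.293 decihertz.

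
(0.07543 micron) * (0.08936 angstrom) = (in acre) 1.666e-22. Check: 1 micron = 1e-06 m, so 0.07543 micron = 0.07543 * 1e-06 = 7.543e-08 m. 1 angstrom = 1e-10 m, so 0.08936 angstrom = 0.08936 * 1e-10 = 8.936e-12 m. Combine: 7.543e-08 m * 8.936e-12 m = 6.7404248e-19 m^2. 1 acre = 4046.8564 m^2, so 6.7404248e-19 m^2 = 6.7404248e-19 / 4046.8564 = 1.6655952e-22 acre ≈ 1.666e-22 acre (4 s.f.).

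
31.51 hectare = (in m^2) 3.151e+05. Check: 1 hectare = 10000 m^2, so 31.51 hectare = 31.51 * 10000 = 315100 m^2. Result: 315100 m^2 ≈ 3.151e+05 m^2 (4 s.f.).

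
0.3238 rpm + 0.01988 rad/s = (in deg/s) 1 rpm = 0.10471976 rad/s, so 0.3238 rpm = 0.3238 * 0.10471976 = 0.033908257 rad/s. 0.01988 rad/s is already in rad/s. Sum: 0.033908257 + 0.01988 = 0.053788257 rad/s. 1 deg/s = 0.017453293 rad/s, so 0.053788257 rad/s = 0.053788257 / 0.017453293 = 3.0818401 deg/s ≈ 3.082 deg/s (4 s.f.). Final answer: 3.082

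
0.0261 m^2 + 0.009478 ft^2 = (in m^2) 0.0261 m^2 is already in m^2. 1 ft^2 = 0.09290304 m^2, so 0.009478 ft^2 = 0.009478 * 0.09290304 = 0.00088053501 m^2. Sum: 0.0261 + 0.00088053501 = 0.026980535 m^2. Result: 0.026980535 m^2 ≈ 0.02698 m^2 (4 s.f.). Final answer: 0.02698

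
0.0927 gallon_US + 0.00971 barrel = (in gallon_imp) 1 gallon_US = 0.0037854118 m^3, so 0.0927 gallon_US = 0.0927 * 0.0037854118 = 0.00035090767 m^3. 1 barrel = 0.15898729 m^3, so 0.00971 barrel = 0.00971 * 0.15898729 = 0.0015437666 m^3. Sum: 0.00035090767 + 0.0015437666 = 0.0018946743 m^3. 1 gallon_imp = 0.00454609 m^3, so 0.0018946743 m^3 = 0.0018946743 / 0.00454609 = 0.41677008 gallon_imp ≈ 0.4168 gallon_imp (4 s.f.). Final answer: 0.4168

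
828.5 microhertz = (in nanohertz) 8.285e+05. Check: 1 microhertz = 1e-06 Hz, so 828.5 microhertz = 828.5 * 1e-06 = 0.0008285 Hz. 1 nanohertz = 1e-09 Hz, so 0.0008285 Hz = 0.0008285 / 1e-09 = 828500 nanohertz ≈ 8.285e+05 nanohertz (4 s.f.).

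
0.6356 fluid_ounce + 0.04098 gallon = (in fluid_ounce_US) 5.881. Check: 1 fluid_ounce = 2.957353e-05 m^3, so 0.6356 fluid_ounce = 0.6356 * 2.957353e-05 = 1.8796935e-05 m^3. 1 gallon = 0.0037854118 m^3, so 0.04098 gallon = 0.04098 * 0.0037854118 = 0.00015512617 m^3. Sum: 1.8796935e-05 + 0.00015512617 = 0.00017392311 m^3. 1 fluid_ounce_US = 2.957353e-05 m^3, so 0.00017392311 m^3 = 0.00017392311 / 2.957353e-05 = 5.88104 fluid_ounce_US ≈ 5.881 fluid_ounce_US (4 s.f.).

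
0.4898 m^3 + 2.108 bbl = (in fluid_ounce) 2.789e+04. Check: 0.4898 m^3 is already in m^3. 1 bbl = 0.15898729 m^3, so 2.108 bbl = 2.108 * 0.15898729 = 0.33514522 m^3. Sum: 0.4898 + 0.33514522 = 0.82494522 m^3. 1 fluid_ounce = 2.957353e-05 m^3, so 0.82494522 m^3 = 0.82494522 / 2.957353e-05 = 27894.716 fluid_ounce ≈ 2.789e+04 fluid_ounce (4 s.f.).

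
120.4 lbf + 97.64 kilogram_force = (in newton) 1493. Check: 1 lbf = 4.4482216 N, so 120.4 lbf = 120.4 * 4.4482216 = 535.56588 N. 1 kilogram_force = 9.80665 N, so 97.64 kilogram_force = 97.64 * 9.80665 = 957.52131 N. Sum: 535.56588 + 957.52131 = 1493.0872 N. 1493.0872 N = 1493.0872 newton ≈ 1493 newton (4 s.f.).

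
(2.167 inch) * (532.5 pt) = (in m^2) 1 inch = 0.0254 m, so 2.167 inch = 2.167 * 0.0254 = 0.0550418 m. 1 pt = 0.00035277778 m, so 532.5 pt = 532.5 * 0.00035277778 = 0.18785417 m. Combine: 0.0550418 m * 0.18785417 m = 0.010339831 m^2. Result: 0.010339831 m^2 ≈ 0.01034 m^2 (4 s.f.). Final answer: 0.01034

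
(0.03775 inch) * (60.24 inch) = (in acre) 1 inch = 0.0254 m, so 0.03775 inch = 0.03775 * 0.0254 = 0.00095885 m. 1 inch = 0.0254 m, so 60.24 inch = 60.24 * 0.0254 = 1.530096 m. Combine: 0.00095885 m * 1.530096 m = 0.0014671325 m^2. 1 acre = 4046.8564 m^2, so 0.0014671325 m^2 = 0.0014671325 / 4046.8564 = 3.6253635e-07 acre ≈ 3.625e-07 acre (4 s.f.). Final answer: 3.625e-07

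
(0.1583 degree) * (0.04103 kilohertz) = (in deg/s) 1 degree = 0.017453293 rad, so 0.1583 degree = 0.1583 * 0.017453293 = 0.0027628562 rad. 1 kilohertz = 1000 Hz, so 0.04103 kilohertz = 0.04103 * 1000 = 41.03 Hz. Combine: 0.0027628562 rad * 41.03 Hz = 0.11335999 rad/s. 1 deg/s = 0.017453293 rad/s, so 0.11335999 rad/s = 0.11335999 / 0.017453293 = 6.495049 deg/s ≈ 6.495 deg/s (4 s.f.). Final answer: 6.495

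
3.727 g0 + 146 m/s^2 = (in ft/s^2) 598.9. Check: 1 g0 = 9.80665 m/s^2, so 3.727 g0 = 3.727 * 9.80665 = 36.549385 m/s^2. 146 m/s^2 is already in m/s^2. Sum: 36.549385 + 146 = 182.54938 m/s^2. 1 ft/s^2 = 0.3048 m/s^2, so 182.54938 m/s^2 = 182.54938 / 0.3048 = 598.9153 ft/s^2 ≈ 598.9 ft/s^2 (4 s.f.).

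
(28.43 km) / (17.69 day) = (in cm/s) 1.86. Check: 1 km = 1000 m, so 28.43 km = 28.43 * 1000 = 28430 m. 1 day = 86400 s, so 17.69 day = 17.69 * 86400 = 1528416 s. Combine: 28430 m / 1528416 s = 0.018600957 m/s. 1 cm/s = 0.01 m/s, so 0.018600957 m/s = 0.018600957 / 0.01 = 1.8600957 cm/s ≈ 1.86 cm/s (4 s.f.).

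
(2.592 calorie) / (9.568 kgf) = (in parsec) 3.746e-18. Check: 1 calorie = 4.184 J, so 2.592 calorie = 2.592 * 4.184 = 10.844928 J. 1 kgf = 9.80665 N, so 9.568 kgf = 9.568 * 9.80665 = 93.830027 N. Combine: 10.844928 J / 93.830027 N = 0.11558057 m. 1 parsec = 3.0856776e+16 m, so 0.11558057 m = 0.11558057 / 3.0856776e+16 = 3.7457112e-18 parsec ≈ 3.746e-18 parsec (4 s.f.).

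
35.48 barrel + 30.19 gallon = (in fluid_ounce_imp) 1 barrel = 0.15898729 m^3, so 35.48 barrel = 35.48 * 0.15898729 = 5.6408692 m^3. 1 gallon = 0.0037854118 m^3, so 30.19 gallon = 30.19 * 0.0037854118 = 0.11428158 m^3. Sum: 5.6408692 + 0.11428158 = 5.7551508 m^3. 1 fluid_ounce_imp = 2.8413063e-05 m^3, so 5.7551508 m^3 = 5.7551508 / 2.8413063e-05 = 202552.99 fluid_ounce_imp ≈ 2.026e+05 fluid_ounce_imp (4 s.f.). Final answer: 2.026e+05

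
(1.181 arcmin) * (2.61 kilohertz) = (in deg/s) 51.37. Check: 1 arcmin = 0.00029088821 rad, so 1.181 arcmin = 1.181 * 0.00029088821 = 0.00034353897 rad. 1 kilohertz = 1000 Hz, so 2.61 kilohertz = 2.61 * 1000 = 2610 Hz. Combine: 0.00034353897 rad * 2610 Hz = 0.89663672 rad/s. 1 deg/s = 0.017453293 rad/s, so 0.89663672 rad/s = 0.89663672 / 0.017453293 = 51.3735 deg/s ≈ 51.37 deg/s (4 s.f.).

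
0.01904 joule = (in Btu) 1.805e-05. Check: 0.01904 joule = 0.01904 J. 1 Btu = 1055.0559 J, so 0.01904 J = 0.01904 / 1055.0559 = 1.8046438e-05 Btu ≈ 1.805e-05 Btu (4 s.f.).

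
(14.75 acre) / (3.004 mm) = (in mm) 1 acre = 4046.8564 m^2, so 14.75 acre = 14.75 * 4046.8564 = 59691.132 m^2. 1 mm = 0.001 m, so 3.004 mm = 3.004 * 0.001 = 0.003004 m. Combine: 59691.132 m^2 / 0.003004 m = 19870550 m. 1 mm = 0.001 m, so 19870550 m = 19870550 / 0.001 = 1.987055e+10 mm ≈ 1.987e+10 mm (4 s.f.). Final answer: 1.987e+10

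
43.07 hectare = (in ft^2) 1 hectare = 10000 m^2, so 43.07 hectare = 43.07 * 10000 = 430700 m^2. 1 ft^2 = 0.09290304 m^2, so 430700 m^2 = 430700 / 0.09290304 = 4636016.2 ft^2 ≈ 4.636e+06 ft^2 (4 s.f.). Final answer: 4.636e+06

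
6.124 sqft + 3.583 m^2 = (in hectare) 0.0004152. Check: 1 sqft = 0.09290304 m^2, so 6.124 sqft = 6.124 * 0.09290304 = 0.56893822 m^2. 3.583 m^2 is already in m^2. Sum: 0.56893822 + 3.583 = 4.1519382 m^2. 1 hectare = 10000 m^2, so 4.1519382 m^2 = 4.1519382 / 10000 = 0.00041519382 hectare ≈ 0.0004152 hectare (4 s.f.).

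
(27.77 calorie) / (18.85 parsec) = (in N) 1 calorie = 4.184 J, so 27.77 calorie = 27.77 * 4.184 = 116.18968 J. 1 parsec = 3.0856776e+16 m, so 18.85 parsec = 18.85 * 3.0856776e+16 = 5.8165022e+17 m. Combine: 116.18968 J / 5.8165022e+17 m = 1.9975868e-16 N. Result: 1.9975868e-16 N ≈ 1.998e-16 N (4 s.f.). Final answer: 1.998e-16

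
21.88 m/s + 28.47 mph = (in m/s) 34.61. Check: 21.88 m/s is already in m/s. 1 mph = 0.44704 m/s, so 28.47 mph = 28.47 * 0.44704 = 12.727229 m/s. Sum: 21.88 + 12.727229 = 34.607229 m/s. Result: 34.607229 m/s ≈ 34.61 m/s (4 s.f.).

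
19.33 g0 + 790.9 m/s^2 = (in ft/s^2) 1 g0 = 9.80665 m/s^2, so 19.33 g0 = 19.33 * 9.80665 = 189.56254 m/s^2. 790.9 m/s^2 is already in m/s^2. Sum: 189.56254 + 790.9 = 980.46254 m/s^2. 1 ft/s^2 = 0.3048 m/s^2, so 980.46254 m/s^2 = 980.46254 / 0.3048 = 3216.7406 ft/s^2 ≈ 3217 ft/s^2 (4 s.f.). Final answer: 3217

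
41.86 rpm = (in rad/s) 4.384. Check: 1 rpm = 0.10471976 rad/s, so 41.86 rpm = 41.86 * 0.10471976 = 4.3835689 rad/s. Result: 4.3835689 rad/s ≈ 4.384 rad/s (4 s.f.).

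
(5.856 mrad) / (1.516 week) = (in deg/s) 3.659e-07. Check: 1 mrad = 0.001 rad, so 5.856 mrad = 5.856 * 0.001 = 0.005856 rad. 1 week = 604800 s, so 1.516 week = 1.516 * 604800 = 916876.8 s. Combine: 0.005856 rad / 916876.8 s = 6.3868995e-09 rad/s. 1 deg/s = 0.017453293 rad/s, so 6.3868995e-09 rad/s = 6.3868995e-09 / 0.017453293 = 3.6594239e-07 deg/s ≈ 3.659e-07 deg/s (4 s.f.).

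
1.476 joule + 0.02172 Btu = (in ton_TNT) 1.476 joule = 1.476 J. 1 Btu = 1055.0559 J, so 0.02172 Btu = 0.02172 * 1055.0559 = 22.915813 J. Sum: 1.476 + 22.915813 = 24.391813 J. 1 ton_TNT = 4.184e+09 J, so 24.391813 J = 24.391813 / 4.184e+09 = 5.8297833e-09 ton_TNT ≈ 5.83e-09 ton_TNT (4 s.f.). Final answer: 5.83e-09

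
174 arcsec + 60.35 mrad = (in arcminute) 210.4. Check: 1 arcsec = 4.8481368e-06 rad, so 174 arcsec = 174 * 4.8481368e-06 = 0.00084357581 rad. 1 mrad = 0.001 rad, so 60.35 mrad = 60.35 * 0.001 = 0.06035 rad. Sum: 0.00084357581 + 0.06035 = 0.061193576 rad. 1 arcminute = 0.00029088821 rad, so 0.061193576 rad = 0.061193576 / 0.00029088821 = 210.36802 arcminute ≈ 210.4 arcminute (4 s.f.).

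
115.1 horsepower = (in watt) 1 horsepower = 745.69987 W, so 115.1 horsepower = 115.1 * 745.69987 = 85830.055 W. 85830.055 W = 85830.055 watt ≈ 8.583e+04 watt (4 s.f.). Final answer: 8.583e+04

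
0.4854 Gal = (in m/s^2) 1 Gal = 0.01 m/s^2, so 0.4854 Gal = 0.4854 * 0.01 = 0.004854 m/s^2. Result: 0.004854 m/s^2. Final answer: 0.004854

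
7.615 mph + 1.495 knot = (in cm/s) 417.3. Check: 1 mph = 0.44704 m/s, so 7.615 mph = 7.615 * 0.44704 = 3.4042096 m/s. 1 knot = 0.51444444 m/s, so 1.495 knot = 1.495 * 0.51444444 = 0.76909444 m/s. Sum: 3.4042096 + 0.76909444 = 4.173304 m/s. 1 cm/s = 0.01 m/s, so 4.173304 m/s = 4.173304 / 0.01 = 417.3304 cm/s ≈ 417.3 cm/s (4 s.f.).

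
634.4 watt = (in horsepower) 634.4 watt = 634.4 W. 1 horsepower = 745.69987 W, so 634.4 W = 634.4 / 745.69987 = 0.85074441 horsepower ≈ 0.8507 horsepower (4 s.f.). Final answer: 0.8507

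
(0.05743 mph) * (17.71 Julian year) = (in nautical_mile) 1 mph = 0.44704 m/s, so 0.05743 mph = 0.05743 * 0.44704 = 0.025673507 m/s. 1 Julian year = 31557600 s, so 17.71 Julian year = 17.71 * 31557600 = 5.588851e+08 s. Combine: 0.025673507 m/s * 5.588851e+08 s = 14348541 m. 1 nautical_mile = 1852 m, so 14348541 m = 14348541 / 1852 = 7747.5921 nautical_mile ≈ 7748 nautical_mile (4 s.f.). Final answer: 7748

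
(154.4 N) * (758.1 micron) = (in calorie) 154.4 N is already in N. 1 micron = 1e-06 m, so 758.1 micron = 758.1 * 1e-06 = 0.0007581 m. Combine: 154.4 N * 0.0007581 m = 0.11705064 J. 1 calorie = 4.184 J, so 0.11705064 J = 0.11705064 / 4.184 = 0.027975774 calorie ≈ 0.02798 calorie (4 s.f.). Final answer: 0.02798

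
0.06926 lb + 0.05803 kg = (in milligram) 1 lb = 0.45359237 kg, so 0.06926 lb = 0.06926 * 0.45359237 = 0.031415808 kg. 0.05803 kg is already in kg. Sum: 0.031415808 + 0.05803 = 0.089445808 kg. 1 milligram = 1e-06 kg, so 0.089445808 kg = 0.089445808 / 1e-06 = 89445.808 milligram ≈ 8.945e+04 milligram (4 s.f.). Final answer: 8.945e+04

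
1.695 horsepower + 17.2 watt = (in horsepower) 1 horsepower = 745.69987 W, so 1.695 horsepower = 1.695 * 745.69987 = 1263.9613 W. 17.2 watt = 17.2 W. Sum: 1263.9613 + 17.2 = 1281.1613 W. 1 horsepower = 745.69987 W, so 1281.1613 W = 1281.1613 / 745.69987 = 1.7180656 horsepower ≈ 1.718 horsepower (4 s.f.). Final answer: 1.718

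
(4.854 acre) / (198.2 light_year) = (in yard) 1.146e-14. Check: 1 acre = 4046.8564 m^2, so 4.854 acre = 4.854 * 4046.8564 = 19643.441 m^2. 1 light_year = 9.4607305e+15 m, so 198.2 light_year = 198.2 * 9.4607305e+15 = 1.8751168e+18 m. Combine: 19643.441 m^2 / 1.8751168e+18 m = 1.0475849e-14 m. 1 yard = 0.9144 m, so 1.0475849e-14 m = 1.0475849e-14 / 0.9144 = 1.1456528e-14 yard ≈ 1.146e-14 yard (4 s.f.).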